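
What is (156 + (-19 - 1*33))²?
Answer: 10816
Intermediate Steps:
(156 + (-19 - 1*33))² = (156 + (-19 - 33))² = (156 - 52)² = 104² = 10816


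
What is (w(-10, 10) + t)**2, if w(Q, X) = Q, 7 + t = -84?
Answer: 10201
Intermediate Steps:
t = -91 (t = -7 - 84 = -91)
(w(-10, 10) + t)**2 = (-10 - 91)**2 = (-101)**2 = 10201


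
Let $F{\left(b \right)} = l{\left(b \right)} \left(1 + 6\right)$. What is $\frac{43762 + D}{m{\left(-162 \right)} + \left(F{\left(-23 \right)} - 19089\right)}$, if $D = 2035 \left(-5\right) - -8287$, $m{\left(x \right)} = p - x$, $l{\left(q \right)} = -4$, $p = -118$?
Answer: $- \frac{41874}{19073} \approx -2.1955$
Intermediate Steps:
$m{\left(x \right)} = -118 - x$
$F{\left(b \right)} = -28$ ($F{\left(b \right)} = - 4 \left(1 + 6\right) = \left(-4\right) 7 = -28$)
$D = -1888$ ($D = -10175 + 8287 = -1888$)
$\frac{43762 + D}{m{\left(-162 \right)} + \left(F{\left(-23 \right)} - 19089\right)} = \frac{43762 - 1888}{\left(-118 - -162\right) - 19117} = \frac{41874}{\left(-118 + 162\right) - 19117} = \frac{41874}{44 - 19117} = \frac{41874}{-19073} = 41874 \left(- \frac{1}{19073}\right) = - \frac{41874}{19073}$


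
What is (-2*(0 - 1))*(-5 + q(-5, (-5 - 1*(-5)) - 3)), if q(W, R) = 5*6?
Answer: 50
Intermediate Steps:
q(W, R) = 30
(-2*(0 - 1))*(-5 + q(-5, (-5 - 1*(-5)) - 3)) = (-2*(0 - 1))*(-5 + 30) = -2*(-1)*25 = 2*25 = 50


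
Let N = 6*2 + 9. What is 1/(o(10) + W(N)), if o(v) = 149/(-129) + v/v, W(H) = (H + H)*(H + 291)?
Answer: 129/1690396 ≈ 7.6314e-5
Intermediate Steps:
N = 21 (N = 12 + 9 = 21)
W(H) = 2*H*(291 + H) (W(H) = (2*H)*(291 + H) = 2*H*(291 + H))
o(v) = -20/129 (o(v) = 149*(-1/129) + 1 = -149/129 + 1 = -20/129)
1/(o(10) + W(N)) = 1/(-20/129 + 2*21*(291 + 21)) = 1/(-20/129 + 2*21*312) = 1/(-20/129 + 13104) = 1/(1690396/129) = 129/1690396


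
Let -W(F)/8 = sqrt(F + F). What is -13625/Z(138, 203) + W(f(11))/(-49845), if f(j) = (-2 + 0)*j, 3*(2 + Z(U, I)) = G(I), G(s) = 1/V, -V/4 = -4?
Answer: 130800/19 + 16*I*sqrt(11)/49845 ≈ 6884.2 + 0.0010646*I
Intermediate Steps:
V = 16 (V = -4*(-4) = 16)
G(s) = 1/16
Z(U, I) = -95/48 (Z(U, I) = -2 + (1/3)*(1/16) = -2 + 1/48 = -95/48)
f(j) = -2*j
W(F) = -8*sqrt(2)*sqrt(F) (W(F) = -8*sqrt(F + F) = -8*sqrt(2)*sqrt(F))
-13625/Z(138, 203) + W(f(11))/(-49845) = -13625/(-95/48) - 8*sqrt(2)*sqrt(-2*11)/(-49845) = -13625*(-48/95) - 8*sqrt(2)*sqrt(-22)*(-1/49845) = 130800/19 - 8*sqrt(2)*I*sqrt(22)*(-1/49845) = 130800/19 - 16*I*sqrt(11)*(-1/49845) = 130800/19 + 16*I*sqrt(11)/49845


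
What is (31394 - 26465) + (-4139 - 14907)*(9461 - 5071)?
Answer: -83607011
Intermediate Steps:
(31394 - 26465) + (-4139 - 14907)*(9461 - 5071) = 4929 - 19046*4390 = 4929 - 83611940 = -83607011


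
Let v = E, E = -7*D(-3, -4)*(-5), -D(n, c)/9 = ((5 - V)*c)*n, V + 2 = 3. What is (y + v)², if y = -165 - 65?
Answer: 235622500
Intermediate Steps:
V = 1 (V = -2 + 3 = 1)
D(n, c) = -36*c*n (D(n, c) = -9*(5 - 1*1)*c*n = -9*(5 - 1)*c*n = -9*4*c*n = -36*c*n)
E = -15120 (E = -(-252)*(-4)*(-3)*(-5) = -7*(-432)*(-5) = 3024*(-5) = -15120)
y = -230
v = -15120
(y + v)² = (-230 - 15120)² = (-15350)² = 235622500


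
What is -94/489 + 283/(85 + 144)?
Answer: 116861/111981 ≈ 1.0436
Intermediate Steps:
-94/489 + 283/(85 + 144) = -94*1/489 + 283/229 = -94/489 + 283*(1/229) = -94/489 + 283/229 = 116861/111981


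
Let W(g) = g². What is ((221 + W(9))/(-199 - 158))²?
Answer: 91204/127449 ≈ 0.71561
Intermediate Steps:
((221 + W(9))/(-199 - 158))² = ((221 + 9²)/(-199 - 158))² = ((221 + 81)/(-357))² = (302*(-1/357))² = (-302/357)² = 91204/127449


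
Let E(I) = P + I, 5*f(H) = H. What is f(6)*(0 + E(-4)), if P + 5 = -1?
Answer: -12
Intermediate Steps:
P = -6 (P = -5 - 1 = -6)
f(H) = H/5
E(I) = -6 + I
f(6)*(0 + E(-4)) = ((⅕)*6)*(0 + (-6 - 4)) = 6*(0 - 10)/5 = (6/5)*(-10) = -12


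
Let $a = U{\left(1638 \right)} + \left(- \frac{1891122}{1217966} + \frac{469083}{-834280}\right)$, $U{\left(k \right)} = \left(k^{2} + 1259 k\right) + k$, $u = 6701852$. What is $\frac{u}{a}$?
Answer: $\frac{3404958590956568480}{2411732227614446091} \approx 1.4118$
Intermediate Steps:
$U{\left(k \right)} = k^{2} + 1260 k$
$a = \frac{2411732227614446091}{508062337240}$ ($a = 1638 \left(1260 + 1638\right) + \left(- \frac{1891122}{1217966} + \frac{469083}{-834280}\right) = 1638 \cdot 2898 + \left(\left(-1891122\right) \frac{1}{1217966} + 469083 \left(- \frac{1}{834280}\right)\right) = 4746924 - \frac{1074526203669}{508062337240} = \frac{2411732227614446091}{508062337240} \approx 4.7469 \cdot 10^{6}$)
$\frac{u}{a} = \frac{6701852}{\frac{2411732227614446091}{508062337240}} = 6701852 \cdot \frac{508062337240}{2411732227614446091} = \frac{3404958590956568480}{2411732227614446091}$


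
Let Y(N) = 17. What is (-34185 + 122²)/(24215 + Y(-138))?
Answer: -19301/24232 ≈ -0.79651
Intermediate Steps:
(-34185 + 122²)/(24215 + Y(-138)) = (-34185 + 122²)/(24215 + 17) = (-34185 + 14884)/24232 = -19301*1/24232 = -19301/24232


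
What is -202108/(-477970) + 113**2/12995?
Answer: 7725303/5496655 ≈ 1.4055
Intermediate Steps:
-202108/(-477970) + 113**2/12995 = -202108*(-1/477970) + 12769*(1/12995) = 101054/238985 + 113/115 = 7725303/5496655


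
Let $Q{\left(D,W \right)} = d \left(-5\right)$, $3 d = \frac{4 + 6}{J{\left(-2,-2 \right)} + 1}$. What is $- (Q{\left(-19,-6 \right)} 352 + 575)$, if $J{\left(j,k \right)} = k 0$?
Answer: $\frac{15875}{3} \approx 5291.7$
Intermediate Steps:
$J{\left(j,k \right)} = 0$
$d = \frac{10}{3}$ ($d = \frac{\left(4 + 6\right) \frac{1}{0 + 1}}{3} = \frac{10 \cdot 1^{-1}}{3} = \frac{10 \cdot 1}{3} = \frac{1}{3} \cdot 10 = \frac{10}{3} \approx 3.3333$)
$Q{\left(D,W \right)} = - \frac{50}{3}$ ($Q{\left(D,W \right)} = \frac{10}{3} \left(-5\right) = - \frac{50}{3}$)
$- (Q{\left(-19,-6 \right)} 352 + 575) = - (\left(- \frac{50}{3}\right) 352 + 575) = - (- \frac{17600}{3} + 575) = \left(-1\right) \left(- \frac{15875}{3}\right) = \frac{15875}{3}$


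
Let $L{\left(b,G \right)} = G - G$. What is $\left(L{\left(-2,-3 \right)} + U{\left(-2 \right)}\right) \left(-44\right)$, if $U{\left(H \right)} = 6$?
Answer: $-264$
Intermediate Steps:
$L{\left(b,G \right)} = 0$
$\left(L{\left(-2,-3 \right)} + U{\left(-2 \right)}\right) \left(-44\right) = \left(0 + 6\right) \left(-44\right) = 6 \left(-44\right) = -264$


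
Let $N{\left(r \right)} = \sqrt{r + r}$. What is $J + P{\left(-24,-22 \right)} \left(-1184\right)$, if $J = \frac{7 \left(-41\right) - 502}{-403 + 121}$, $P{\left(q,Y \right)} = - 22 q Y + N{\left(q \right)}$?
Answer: $\frac{1292814599}{94} - 4736 i \sqrt{3} \approx 1.3753 \cdot 10^{7} - 8203.0 i$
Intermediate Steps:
$N{\left(r \right)} = \sqrt{2} \sqrt{r}$ ($N{\left(r \right)} = \sqrt{2 r} = \sqrt{2} \sqrt{r}$)
$P{\left(q,Y \right)} = \sqrt{2} \sqrt{q} - 22 Y q$ ($P{\left(q,Y \right)} = - 22 q Y + \sqrt{2} \sqrt{q} = - 22 Y q + \sqrt{2} \sqrt{q} = \sqrt{2} \sqrt{q} - 22 Y q$)
$J = \frac{263}{94}$ ($J = \frac{-287 - 502}{-282} = \left(-789\right) \left(- \frac{1}{282}\right) = \frac{263}{94} \approx 2.7979$)
$J + P{\left(-24,-22 \right)} \left(-1184\right) = \frac{263}{94} + \left(\sqrt{2} \sqrt{-24} - \left(-484\right) \left(-24\right)\right) \left(-1184\right) = \frac{263}{94} + \left(\sqrt{2} \cdot 2 i \sqrt{6} - 11616\right) \left(-1184\right) = \frac{263}{94} + \left(4 i \sqrt{3} - 11616\right) \left(-1184\right) = \frac{263}{94} + \left(-11616 + 4 i \sqrt{3}\right) \left(-1184\right) = \frac{263}{94} + \left(13753344 - 4736 i \sqrt{3}\right) = \frac{1292814599}{94} - 4736 i \sqrt{3}$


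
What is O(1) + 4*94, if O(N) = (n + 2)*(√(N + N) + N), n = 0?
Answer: 378 + 2*√2 ≈ 380.83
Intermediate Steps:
O(N) = 2*N + 2*√2*√N (O(N) = (0 + 2)*(√(N + N) + N) = 2*(√(2*N) + N) = 2*(√2*√N + N) = 2*(N + √2*√N) = 2*N + 2*√2*√N)
O(1) + 4*94 = (2*1 + 2*√2*√1) + 4*94 = (2 + 2*√2*1) + 376 = (2 + 2*√2) + 376 = 378 + 2*√2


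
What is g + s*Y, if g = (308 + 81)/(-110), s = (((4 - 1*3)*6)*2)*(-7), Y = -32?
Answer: 295291/110 ≈ 2684.5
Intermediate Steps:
s = -84 (s = (((4 - 3)*6)*2)*(-7) = ((1*6)*2)*(-7) = (6*2)*(-7) = 12*(-7) = -84)
g = -389/110 (g = 389*(-1/110) = -389/110 ≈ -3.5364)
g + s*Y = -389/110 - 84*(-32) = -389/110 + 2688 = 295291/110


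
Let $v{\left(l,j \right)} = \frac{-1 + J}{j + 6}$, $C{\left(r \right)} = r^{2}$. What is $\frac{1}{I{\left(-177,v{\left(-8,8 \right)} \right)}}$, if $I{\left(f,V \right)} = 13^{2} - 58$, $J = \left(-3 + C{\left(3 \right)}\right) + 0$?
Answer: $\frac{1}{111} \approx 0.009009$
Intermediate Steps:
$J = 6$ ($J = \left(-3 + 3^{2}\right) + 0 = \left(-3 + 9\right) + 0 = 6 + 0 = 6$)
$v{\left(l,j \right)} = \frac{5}{6 + j}$ ($v{\left(l,j \right)} = \frac{-1 + 6}{j + 6} = \frac{5}{6 + j}$)
$I{\left(f,V \right)} = 111$ ($I{\left(f,V \right)} = 169 - 58 = 111$)
$\frac{1}{I{\left(-177,v{\left(-8,8 \right)} \right)}} = \frac{1}{111}$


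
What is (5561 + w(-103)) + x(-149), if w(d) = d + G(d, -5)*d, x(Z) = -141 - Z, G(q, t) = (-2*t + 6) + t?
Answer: 4333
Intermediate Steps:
G(q, t) = 6 - t (G(q, t) = (6 - 2*t) + t = 6 - t)
w(d) = 12*d (w(d) = d + (6 - 1*(-5))*d = d + (6 + 5)*d = d + 11*d = 12*d)
(5561 + w(-103)) + x(-149) = (5561 + 12*(-103)) + (-141 - 1*(-149)) = (5561 - 1236) + (-141 + 149) = 4325 + 8 = 4333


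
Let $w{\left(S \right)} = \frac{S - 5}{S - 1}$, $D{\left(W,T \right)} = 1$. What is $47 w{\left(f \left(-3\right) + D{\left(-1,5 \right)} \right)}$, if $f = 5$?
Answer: $\frac{893}{15} \approx 59.533$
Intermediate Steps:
$w{\left(S \right)} = \frac{-5 + S}{-1 + S}$
$47 w{\left(f \left(-3\right) + D{\left(-1,5 \right)} \right)} = 47 \frac{-5 + \left(5 \left(-3\right) + 1\right)}{-1 + \left(5 \left(-3\right) + 1\right)} = 47 \frac{-5 + \left(-15 + 1\right)}{-1 + \left(-15 + 1\right)} = 47 \frac{-5 - 14}{-1 - 14} = 47 \frac{1}{-15} \left(-19\right) = 47 \left(\left(- \frac{1}{15}\right) \left(-19\right)\right) = 47 \cdot \frac{19}{15} = \frac{893}{15}$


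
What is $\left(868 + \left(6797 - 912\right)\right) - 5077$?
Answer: $1676$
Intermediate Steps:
$\left(868 + \left(6797 - 912\right)\right) - 5077 = \left(868 + 5885\right) - 5077 = 6753 - 5077 = 1676$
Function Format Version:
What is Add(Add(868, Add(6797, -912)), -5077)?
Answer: 1676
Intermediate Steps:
Add(Add(868, Add(6797, -912)), -5077) = Add(Add(868, 5885), -5077) = Add(6753, -5077) = 1676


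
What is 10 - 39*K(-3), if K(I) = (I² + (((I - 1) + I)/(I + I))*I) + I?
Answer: -175/2 ≈ -87.500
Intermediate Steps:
K(I) = -½ + I² + 2*I (K(I) = (I² + (((-1 + I) + I)/((2*I)))*I) + I = (I² + ((-1 + 2*I)*(1/(2*I)))*I) + I = (I² + ((-1 + 2*I)/(2*I))*I) + I = (I² + (-½ + I)) + I = (-½ + I + I²) + I = -½ + I² + 2*I)
10 - 39*K(-3) = 10 - 39*(-½ + (-3)² + 2*(-3)) = 10 - 39*(-½ + 9 - 6) = 10 - 39*5/2 = 10 - 195/2 = -175/2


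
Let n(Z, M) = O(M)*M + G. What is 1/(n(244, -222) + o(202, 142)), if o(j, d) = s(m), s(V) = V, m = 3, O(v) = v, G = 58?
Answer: 1/49345 ≈ 2.0265e-5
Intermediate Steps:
o(j, d) = 3
n(Z, M) = 58 + M**2 (n(Z, M) = M*M + 58 = M**2 + 58 = 58 + M**2)
1/(n(244, -222) + o(202, 142)) = 1/((58 + (-222)**2) + 3) = 1/((58 + 49284) + 3) = 1/(49342 + 3) = 1/49345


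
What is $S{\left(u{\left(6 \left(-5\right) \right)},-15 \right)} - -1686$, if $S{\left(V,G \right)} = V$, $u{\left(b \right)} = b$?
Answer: $1656$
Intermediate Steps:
$S{\left(u{\left(6 \left(-5\right) \right)},-15 \right)} - -1686 = 6 \left(-5\right) - -1686 = -30 + 1686 = 1656$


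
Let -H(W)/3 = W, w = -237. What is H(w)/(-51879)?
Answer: -237/17293 ≈ -0.013705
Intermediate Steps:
H(W) = -3*W
H(w)/(-51879) = -3*(-237)/(-51879) = 711*(-1/51879) = -237/17293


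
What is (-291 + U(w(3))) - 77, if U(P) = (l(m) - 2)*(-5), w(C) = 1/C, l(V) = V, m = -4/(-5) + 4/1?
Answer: -382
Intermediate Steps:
m = 24/5 (m = -4*(-⅕) + 4*1 = ⅘ + 4 = 24/5 ≈ 4.8000)
w(C) = 1/C
U(P) = -14 (U(P) = (24/5 - 2)*(-5) = (14/5)*(-5) = -14)
(-291 + U(w(3))) - 77 = (-291 - 14) - 77 = -305 - 77 = -382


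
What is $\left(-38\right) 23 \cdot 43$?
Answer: $-37582$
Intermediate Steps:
$\left(-38\right) 23 \cdot 43 = \left(-874\right) 43 = -37582$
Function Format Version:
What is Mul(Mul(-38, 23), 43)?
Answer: -37582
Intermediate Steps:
Mul(Mul(-38, 23), 43) = Mul(-874, 43) = -37582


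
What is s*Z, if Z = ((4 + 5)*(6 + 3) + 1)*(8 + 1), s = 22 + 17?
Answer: 28782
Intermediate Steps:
s = 39
Z = 738 (Z = (9*9 + 1)*9 = (81 + 1)*9 = 82*9 = 738)
s*Z = 39*738 = 28782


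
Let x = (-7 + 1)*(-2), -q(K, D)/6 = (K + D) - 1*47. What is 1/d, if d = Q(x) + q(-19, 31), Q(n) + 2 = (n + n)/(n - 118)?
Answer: 53/11012 ≈ 0.0048129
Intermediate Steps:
q(K, D) = 282 - 6*D - 6*K (q(K, D) = -6*((K + D) - 1*47) = -6*((D + K) - 47) = -6*(-47 + D + K) = 282 - 6*D - 6*K)
x = 12 (x = -6*(-2) = 12)
Q(n) = -2 + 2*n/(-118 + n) (Q(n) = -2 + (n + n)/(n - 118) = -2 + (2*n)/(-118 + n) = -2 + 2*n/(-118 + n))
d = 11012/53 (d = 236/(-118 + 12) + (282 - 6*31 - 6*(-19)) = 236/(-106) + (282 - 186 + 114) = 236*(-1/106) + 210 = -118/53 + 210 = 11012/53 ≈ 207.77)
1/d = 1/(11012/53) = 53/11012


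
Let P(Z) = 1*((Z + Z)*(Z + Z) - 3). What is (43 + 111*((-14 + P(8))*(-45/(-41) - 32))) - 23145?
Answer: -34559425/41 ≈ -8.4291e+5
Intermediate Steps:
P(Z) = -3 + 4*Z**2 (P(Z) = 1*((2*Z)*(2*Z) - 3) = 1*(4*Z**2 - 3) = 1*(-3 + 4*Z**2) = -3 + 4*Z**2)
(43 + 111*((-14 + P(8))*(-45/(-41) - 32))) - 23145 = (43 + 111*((-14 + (-3 + 4*8**2))*(-45/(-41) - 32))) - 23145 = (43 + 111*((-14 + (-3 + 4*64))*(-45*(-1/41) - 32))) - 23145 = (43 + 111*((-14 + (-3 + 256))*(45/41 - 32))) - 23145 = (43 + 111*((-14 + 253)*(-1267/41))) - 23145 = (43 + 111*(239*(-1267/41))) - 23145 = (43 + 111*(-302813/41)) - 23145 = (43 - 33612243/41) - 23145 = -33610480/41 - 23145 = -34559425/41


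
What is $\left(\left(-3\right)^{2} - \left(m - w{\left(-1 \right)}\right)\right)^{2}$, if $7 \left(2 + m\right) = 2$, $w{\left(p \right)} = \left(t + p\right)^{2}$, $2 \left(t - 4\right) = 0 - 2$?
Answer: $\frac{10609}{49} \approx 216.51$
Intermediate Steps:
$t = 3$ ($t = 4 + \frac{0 - 2}{2} = 4 + \frac{1}{2} \left(-2\right) = 4 - 1 = 3$)
$w{\left(p \right)} = \left(3 + p\right)^{2}$
$m = - \frac{12}{7}$ ($m = -2 + \frac{1}{7} \cdot 2 = -2 + \frac{2}{7} = - \frac{12}{7} \approx -1.7143$)
$\left(\left(-3\right)^{2} - \left(m - w{\left(-1 \right)}\right)\right)^{2} = \left(\left(-3\right)^{2} - \left(- \frac{12}{7} - \left(3 - 1\right)^{2}\right)\right)^{2} = \left(9 + \left(2^{2} + \frac{12}{7}\right)\right)^{2} = \left(9 + \left(4 + \frac{12}{7}\right)\right)^{2} = \left(9 + \frac{40}{7}\right)^{2} = \left(\frac{103}{7}\right)^{2} = \frac{10609}{49}$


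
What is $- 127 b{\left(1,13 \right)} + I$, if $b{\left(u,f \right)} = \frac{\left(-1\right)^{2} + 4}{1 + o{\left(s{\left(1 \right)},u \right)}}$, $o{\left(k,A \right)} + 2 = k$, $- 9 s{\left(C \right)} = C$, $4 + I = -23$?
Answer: $\frac{1089}{2} \approx 544.5$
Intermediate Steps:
$I = -27$ ($I = -4 - 23 = -27$)
$s{\left(C \right)} = - \frac{C}{9}$
$o{\left(k,A \right)} = -2 + k$
$b{\left(u,f \right)} = - \frac{9}{2}$ ($b{\left(u,f \right)} = \frac{\left(-1\right)^{2} + 4}{1 - \frac{19}{9}} = \frac{1 + 4}{1 - \frac{19}{9}} = \frac{5}{1 - \frac{19}{9}} = \frac{5}{- \frac{10}{9}} = 5 \left(- \frac{9}{10}\right) = - \frac{9}{2}$)
$- 127 b{\left(1,13 \right)} + I = \left(-127\right) \left(- \frac{9}{2}\right) - 27 = \frac{1143}{2} - 27 = \frac{1089}{2}$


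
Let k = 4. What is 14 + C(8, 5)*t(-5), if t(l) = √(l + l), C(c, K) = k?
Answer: 14 + 4*I*√10 ≈ 14.0 + 12.649*I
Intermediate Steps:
C(c, K) = 4
t(l) = √2*√l (t(l) = √(2*l) = √2*√l)
14 + C(8, 5)*t(-5) = 14 + 4*(√2*√(-5)) = 14 + 4*(√2*(I*√5)) = 14 + 4*(I*√10) = 14 + 4*I*√10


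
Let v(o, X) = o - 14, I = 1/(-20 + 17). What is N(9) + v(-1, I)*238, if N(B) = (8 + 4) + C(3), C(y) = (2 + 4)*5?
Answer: -3528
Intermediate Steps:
I = -⅓ (I = 1/(-3) = -⅓ ≈ -0.33333)
v(o, X) = -14 + o
C(y) = 30 (C(y) = 6*5 = 30)
N(B) = 42 (N(B) = (8 + 4) + 30 = 12 + 30 = 42)
N(9) + v(-1, I)*238 = 42 + (-14 - 1)*238 = 42 - 15*238 = 42 - 3570 = -3528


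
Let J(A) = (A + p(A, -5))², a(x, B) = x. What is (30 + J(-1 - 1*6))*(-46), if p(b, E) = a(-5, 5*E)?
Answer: -8004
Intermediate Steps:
p(b, E) = -5
J(A) = (-5 + A)² (J(A) = (A - 5)² = (-5 + A)²)
(30 + J(-1 - 1*6))*(-46) = (30 + (-5 + (-1 - 1*6))²)*(-46) = (30 + (-5 + (-1 - 6))²)*(-46) = (30 + (-5 - 7)²)*(-46) = (30 + (-12)²)*(-46) = (30 + 144)*(-46) = 174*(-46) = -8004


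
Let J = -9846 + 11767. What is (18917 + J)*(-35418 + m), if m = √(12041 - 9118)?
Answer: -738040284 + 20838*√2923 ≈ -7.3691e+8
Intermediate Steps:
m = √2923 ≈ 54.065
J = 1921
(18917 + J)*(-35418 + m) = (18917 + 1921)*(-35418 + √2923) = 20838*(-35418 + √2923) = -738040284 + 20838*√2923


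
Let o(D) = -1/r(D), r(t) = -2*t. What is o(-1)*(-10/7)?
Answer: 5/7 ≈ 0.71429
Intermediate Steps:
o(D) = 1/(2*D) (o(D) = -1/((-2*D)) = -(-1)/(2*D) = 1/(2*D))
o(-1)*(-10/7) = ((1/2)/(-1))*(-10/7) = ((1/2)*(-1))*(-10*1/7) = -1/2*(-10/7) = 5/7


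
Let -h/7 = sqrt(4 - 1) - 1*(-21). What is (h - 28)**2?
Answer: 30772 + 2450*sqrt(3) ≈ 35016.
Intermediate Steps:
h = -147 - 7*sqrt(3) (h = -7*(sqrt(4 - 1) - 1*(-21)) = -7*(sqrt(3) + 21) = -7*(21 + sqrt(3)) = -147 - 7*sqrt(3) ≈ -159.12)
(h - 28)**2 = ((-147 - 7*sqrt(3)) - 28)**2 = (-175 - 7*sqrt(3))**2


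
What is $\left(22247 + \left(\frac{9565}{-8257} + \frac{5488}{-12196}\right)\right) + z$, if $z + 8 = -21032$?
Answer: $\frac{30346448462}{25175593} \approx 1205.4$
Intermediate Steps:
$z = -21040$ ($z = -8 - 21032 = -21040$)
$\left(22247 + \left(\frac{9565}{-8257} + \frac{5488}{-12196}\right)\right) + z = \left(22247 + \left(\frac{9565}{-8257} + \frac{5488}{-12196}\right)\right) - 21040 = \left(22247 + \left(9565 \left(- \frac{1}{8257}\right) + 5488 \left(- \frac{1}{12196}\right)\right)\right) - 21040 = \left(22247 - \frac{40492289}{25175593}\right) - 21040 = \frac{560040925182}{25175593} - 21040 = \frac{30346448462}{25175593}$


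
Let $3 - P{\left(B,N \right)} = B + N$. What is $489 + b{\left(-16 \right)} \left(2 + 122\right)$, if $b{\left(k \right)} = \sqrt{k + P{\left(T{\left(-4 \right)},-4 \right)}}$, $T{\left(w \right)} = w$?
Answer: $489 + 124 i \sqrt{5} \approx 489.0 + 277.27 i$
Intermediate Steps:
$P{\left(B,N \right)} = 3 - B - N$ ($P{\left(B,N \right)} = 3 - \left(B + N\right) = 3 - B - N$)
$b{\left(k \right)} = \sqrt{11 + k}$ ($b{\left(k \right)} = \sqrt{k - -11} = \sqrt{k + \left(3 + 4 + 4\right)} = \sqrt{k + 11} = \sqrt{11 + k}$)
$489 + b{\left(-16 \right)} \left(2 + 122\right) = 489 + \sqrt{11 - 16} \left(2 + 122\right) = 489 + \sqrt{-5} \cdot 124 = 489 + i \sqrt{5} \cdot 124 = 489 + 124 i \sqrt{5}$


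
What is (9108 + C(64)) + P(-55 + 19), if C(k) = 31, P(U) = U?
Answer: 9103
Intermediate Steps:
(9108 + C(64)) + P(-55 + 19) = (9108 + 31) + (-55 + 19) = 9139 - 36 = 9103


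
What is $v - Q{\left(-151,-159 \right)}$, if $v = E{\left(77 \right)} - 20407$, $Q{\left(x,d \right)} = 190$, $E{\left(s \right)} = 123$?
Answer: $-20474$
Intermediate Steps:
$v = -20284$ ($v = 123 - 20407 = -20284$)
$v - Q{\left(-151,-159 \right)} = -20284 - 190 = -20474$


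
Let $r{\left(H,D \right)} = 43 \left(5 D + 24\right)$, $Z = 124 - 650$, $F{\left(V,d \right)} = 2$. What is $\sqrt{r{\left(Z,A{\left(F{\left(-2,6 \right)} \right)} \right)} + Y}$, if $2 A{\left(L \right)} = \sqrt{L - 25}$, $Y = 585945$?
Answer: $\frac{\sqrt{2347908 + 430 i \sqrt{23}}}{2} \approx 766.14 + 0.33646 i$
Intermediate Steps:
$A{\left(L \right)} = \frac{\sqrt{-25 + L}}{2}$ ($A{\left(L \right)} = \frac{\sqrt{L - 25}}{2} = \frac{\sqrt{-25 + L}}{2}$)
$Z = -526$ ($Z = 124 - 650 = -526$)
$r{\left(H,D \right)} = 1032 + 215 D$ ($r{\left(H,D \right)} = 43 \left(24 + 5 D\right) = 1032 + 215 D$)
$\sqrt{r{\left(Z,A{\left(F{\left(-2,6 \right)} \right)} \right)} + Y} = \sqrt{\left(1032 + 215 \frac{\sqrt{-25 + 2}}{2}\right) + 585945} = \sqrt{\left(1032 + 215 \frac{\sqrt{-23}}{2}\right) + 585945} = \sqrt{\left(1032 + 215 \frac{i \sqrt{23}}{2}\right) + 585945} = \sqrt{\left(1032 + \frac{215 i \sqrt{23}}{2}\right) + 585945} = \sqrt{586977 + \frac{215 i \sqrt{23}}{2}}$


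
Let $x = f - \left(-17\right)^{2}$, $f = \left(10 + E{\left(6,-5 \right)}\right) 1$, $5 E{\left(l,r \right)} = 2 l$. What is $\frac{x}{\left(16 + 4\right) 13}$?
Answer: $- \frac{1383}{1300} \approx -1.0638$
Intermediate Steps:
$E{\left(l,r \right)} = \frac{2 l}{5}$
$f = \frac{62}{5}$ ($f = \left(10 + \frac{2}{5} \cdot 6\right) 1 = \left(10 + \frac{12}{5}\right) 1 = \frac{62}{5} \cdot 1 = \frac{62}{5} \approx 12.4$)
$x = - \frac{1383}{5}$ ($x = \frac{62}{5} - \left(-17\right)^{2} = \frac{62}{5} - 289 = - \frac{1383}{5} \approx -276.6$)
$\frac{x}{\left(16 + 4\right) 13} = - \frac{1383}{5 \left(16 + 4\right) 13} = - \frac{1383}{5 \cdot 20 \cdot 13} = - \frac{1383}{5 \cdot 260} = \left(- \frac{1383}{5}\right) \frac{1}{260} = - \frac{1383}{1300}$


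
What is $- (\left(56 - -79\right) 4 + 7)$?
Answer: $-547$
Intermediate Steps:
$- (\left(56 - -79\right) 4 + 7) = - (\left(56 + 79\right) 4 + 7) = - (135 \cdot 4 + 7) = - (540 + 7) = \left(-1\right) 547 = -547$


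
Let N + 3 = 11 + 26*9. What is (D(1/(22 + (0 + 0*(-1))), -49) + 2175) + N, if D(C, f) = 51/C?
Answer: 3539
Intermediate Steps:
N = 242 (N = -3 + (11 + 26*9) = -3 + (11 + 234) = -3 + 245 = 242)
(D(1/(22 + (0 + 0*(-1))), -49) + 2175) + N = (51/(1/(22 + (0 + 0*(-1)))) + 2175) + 242 = (51/(1/(22 + (0 + 0))) + 2175) + 242 = (51/(1/(22 + 0)) + 2175) + 242 = (51/(1/22) + 2175) + 242 = (51*22 + 2175) + 242 = (1122 + 2175) + 242 = 3297 + 242 = 3539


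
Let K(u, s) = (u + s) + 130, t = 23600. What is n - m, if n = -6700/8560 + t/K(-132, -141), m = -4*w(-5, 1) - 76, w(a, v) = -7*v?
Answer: -7210913/61204 ≈ -117.82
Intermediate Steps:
K(u, s) = 130 + s + u (K(u, s) = (s + u) + 130 = 130 + s + u)
m = -48 (m = -(-28) - 76 = -4*(-7) - 76 = 28 - 76 = -48)
n = -10148705/61204 (n = -6700/8560 + 23600/(130 - 141 - 132) = -6700*1/8560 + 23600/(-143) = -335/428 + 23600*(-1/143) = -335/428 - 23600/143 = -10148705/61204 ≈ -165.82)
n - m = -10148705/61204 - 1*(-48) = -10148705/61204 + 48 = -7210913/61204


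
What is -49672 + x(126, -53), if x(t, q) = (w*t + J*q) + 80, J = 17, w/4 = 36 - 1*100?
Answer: -82749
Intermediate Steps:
w = -256 (w = 4*(36 - 1*100) = 4*(36 - 100) = 4*(-64) = -256)
x(t, q) = 80 - 256*t + 17*q (x(t, q) = (-256*t + 17*q) + 80 = 80 - 256*t + 17*q)
-49672 + x(126, -53) = -49672 + (80 - 256*126 + 17*(-53)) = -49672 + (80 - 32256 - 901) = -49672 - 33077 = -82749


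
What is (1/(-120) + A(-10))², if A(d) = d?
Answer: 1442401/14400 ≈ 100.17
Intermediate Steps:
(1/(-120) + A(-10))² = (1/(-120) - 10)² = (-1/120 - 10)² = (-1201/120)² = 1442401/14400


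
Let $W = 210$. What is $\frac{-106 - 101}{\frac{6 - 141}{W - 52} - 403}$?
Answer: $\frac{32706}{63809} \approx 0.51256$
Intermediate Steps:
$\frac{-106 - 101}{\frac{6 - 141}{W - 52} - 403} = \frac{-106 - 101}{\frac{6 - 141}{210 - 52} - 403} = - \frac{207}{- \frac{135}{158} - 403} = - \frac{207}{- \frac{63809}{158}} = \left(-207\right) \left(- \frac{158}{63809}\right) = \frac{32706}{63809}$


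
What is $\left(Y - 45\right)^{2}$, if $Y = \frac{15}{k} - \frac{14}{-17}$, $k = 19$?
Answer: $\frac{196392196}{104329} \approx 1882.4$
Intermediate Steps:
$Y = \frac{521}{323}$ ($Y = \frac{15}{19} - \frac{14}{-17} = 15 \cdot \frac{1}{19} - - \frac{14}{17} = \frac{15}{19} + \frac{14}{17} = \frac{521}{323} \approx 1.613$)
$\left(Y - 45\right)^{2} = \left(\frac{521}{323} - 45\right)^{2} = \left(- \frac{14014}{323}\right)^{2} = \frac{196392196}{104329}$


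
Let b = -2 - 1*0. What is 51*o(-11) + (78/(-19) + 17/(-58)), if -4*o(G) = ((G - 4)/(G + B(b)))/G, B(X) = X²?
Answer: -324923/169708 ≈ -1.9146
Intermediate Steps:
b = -2 (b = -2 + 0 = -2)
o(G) = -(-4 + G)/(4*G*(4 + G)) (o(G) = -(G - 4)/(G + (-2)²)/(4*G) = -(-4 + G)/(G + 4)/(4*G) = -(-4 + G)/(4 + G)/(4*G) = -(-4 + G)/(4*G*(4 + G)))
51*o(-11) + (78/(-19) + 17/(-58)) = 51*((¼)*(4 - 1*(-11))/(-11*(4 - 11))) + (78/(-19) + 17/(-58)) = 51*((¼)*(-1/11)*(4 + 11)/(-7)) + (78*(-1/19) + 17*(-1/58)) = 51*((¼)*(-1/11)*(-⅐)*15) + (-78/19 - 17/58) = 51*(15/308) - 4847/1102 = 765/308 - 4847/1102 = -324923/169708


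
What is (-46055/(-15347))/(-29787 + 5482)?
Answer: -9211/74601767 ≈ -0.00012347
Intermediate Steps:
(-46055/(-15347))/(-29787 + 5482) = -46055*(-1/15347)/(-24305) = (46055/15347)*(-1/24305) = -9211/74601767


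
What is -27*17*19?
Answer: -8721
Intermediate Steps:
-27*17*19 = -459*19 = -8721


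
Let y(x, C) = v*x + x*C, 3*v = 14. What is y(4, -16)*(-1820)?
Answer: 247520/3 ≈ 82507.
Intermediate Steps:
v = 14/3 (v = (1/3)*14 = 14/3 ≈ 4.6667)
y(x, C) = 14*x/3 + C*x (y(x, C) = 14*x/3 + x*C = 14*x/3 + C*x)
y(4, -16)*(-1820) = ((1/3)*4*(14 + 3*(-16)))*(-1820) = ((1/3)*4*(14 - 48))*(-1820) = ((1/3)*4*(-34))*(-1820) = -136/3*(-1820) = 247520/3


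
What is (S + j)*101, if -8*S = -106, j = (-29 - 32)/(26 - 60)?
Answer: 103323/68 ≈ 1519.5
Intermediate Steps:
j = 61/34 (j = -61/(-34) = -61*(-1/34) = 61/34 ≈ 1.7941)
S = 53/4 (S = -1/8*(-106) = 53/4 ≈ 13.250)
(S + j)*101 = (53/4 + 61/34)*101 = (1023/68)*101 = 103323/68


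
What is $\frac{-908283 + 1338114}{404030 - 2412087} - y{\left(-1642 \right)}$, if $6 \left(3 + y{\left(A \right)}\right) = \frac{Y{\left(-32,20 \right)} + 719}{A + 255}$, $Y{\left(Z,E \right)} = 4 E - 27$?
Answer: $\frac{24053158742}{8355525177} \approx 2.8787$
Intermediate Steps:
$Y{\left(Z,E \right)} = -27 + 4 E$
$y{\left(A \right)} = -3 + \frac{386}{3 \left(255 + A\right)}$ ($y{\left(A \right)} = -3 + \frac{\left(\left(-27 + 4 \cdot 20\right) + 719\right) \frac{1}{A + 255}}{6} = -3 + \frac{\left(\left(-27 + 80\right) + 719\right) \frac{1}{255 + A}}{6} = -3 + \frac{\left(53 + 719\right) \frac{1}{255 + A}}{6} = -3 + \frac{772 \frac{1}{255 + A}}{6} = -3 + \frac{386}{3 \left(255 + A\right)}$)
$\frac{-908283 + 1338114}{404030 - 2412087} - y{\left(-1642 \right)} = \frac{-908283 + 1338114}{404030 - 2412087} - \frac{-1909 - -14778}{3 \left(255 - 1642\right)} = \frac{429831}{-2008057} - \frac{-1909 + 14778}{3 \left(-1387\right)} = 429831 \left(- \frac{1}{2008057}\right) - \frac{1}{3} \left(- \frac{1}{1387}\right) 12869 = - \frac{429831}{2008057} - - \frac{12869}{4161} = - \frac{429831}{2008057} + \frac{12869}{4161} = \frac{24053158742}{8355525177}$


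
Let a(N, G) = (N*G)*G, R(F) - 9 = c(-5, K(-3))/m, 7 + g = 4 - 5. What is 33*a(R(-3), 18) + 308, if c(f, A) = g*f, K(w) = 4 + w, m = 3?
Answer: 239096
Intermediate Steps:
g = -8 (g = -7 + (4 - 5) = -7 - 1 = -8)
c(f, A) = -8*f
R(F) = 67/3 (R(F) = 9 - 8*(-5)/3 = 9 + 40*(⅓) = 9 + 40/3 = 67/3)
a(N, G) = N*G² (a(N, G) = (G*N)*G = N*G²)
33*a(R(-3), 18) + 308 = 33*((67/3)*18²) + 308 = 33*((67/3)*324) + 308 = 33*7236 + 308 = 238788 + 308 = 239096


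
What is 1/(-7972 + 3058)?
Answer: -1/4914 ≈ -0.00020350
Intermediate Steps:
1/(-7972 + 3058) = 1/(-4914) = -1/4914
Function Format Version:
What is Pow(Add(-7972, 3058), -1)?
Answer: Rational(-1, 4914) ≈ -0.00020350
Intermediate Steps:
Pow(Add(-7972, 3058), -1) = Pow(-4914, -1) = Rational(-1, 4914)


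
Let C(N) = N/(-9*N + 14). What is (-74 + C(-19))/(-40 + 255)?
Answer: -13709/39775 ≈ -0.34466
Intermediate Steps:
C(N) = N/(14 - 9*N)
(-74 + C(-19))/(-40 + 255) = (-74 - 1*(-19)/(-14 + 9*(-19)))/(-40 + 255) = (-74 - 1*(-19)/(-14 - 171))/215 = (-74 - 1*(-19)/(-185))*(1/215) = (-74 - 1*(-19)*(-1/185))*(1/215) = (-74 - 19/185)*(1/215) = -13709/185*1/215 = -13709/39775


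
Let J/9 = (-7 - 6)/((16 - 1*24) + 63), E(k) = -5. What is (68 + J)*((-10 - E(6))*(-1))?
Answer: 3623/11 ≈ 329.36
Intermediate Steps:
J = -117/55 (J = 9*((-7 - 6)/((16 - 1*24) + 63)) = 9*(-13/((16 - 24) + 63)) = 9*(-13/(-8 + 63)) = 9*(-13/55) = -117/55 ≈ -2.1273)
(68 + J)*((-10 - E(6))*(-1)) = (68 - 117/55)*((-10 - 1*(-5))*(-1)) = 3623*((-10 + 5)*(-1))/55 = 3623*(-5*(-1))/55 = (3623/55)*5 = 3623/11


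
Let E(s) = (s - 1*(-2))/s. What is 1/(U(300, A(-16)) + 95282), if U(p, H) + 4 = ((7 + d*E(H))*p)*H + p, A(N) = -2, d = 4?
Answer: 1/91378 ≈ 1.0944e-5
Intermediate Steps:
E(s) = (2 + s)/s (E(s) = (s + 2)/s = (2 + s)/s)
U(p, H) = -4 + p + H*p*(7 + 4*(2 + H)/H) (U(p, H) = -4 + (((7 + 4*((2 + H)/H))*p)*H + p) = -4 + (((7 + 4*(2 + H)/H)*p)*H + p) = -4 + ((p*(7 + 4*(2 + H)/H))*H + p) = -4 + (H*p*(7 + 4*(2 + H)/H) + p) = -4 + (p + H*p*(7 + 4*(2 + H)/H)) = -4 + p + H*p*(7 + 4*(2 + H)/H))
1/(U(300, A(-16)) + 95282) = 1/((-4 + 9*300 + 11*(-2)*300) + 95282) = 1/((-4 + 2700 - 6600) + 95282) = 1/(-3904 + 95282) = 1/91378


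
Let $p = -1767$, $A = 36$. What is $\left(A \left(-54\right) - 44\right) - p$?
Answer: $-221$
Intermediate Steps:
$\left(A \left(-54\right) - 44\right) - p = \left(36 \left(-54\right) - 44\right) - -1767 = \left(-1944 - 44\right) + 1767 = -1988 + 1767 = -221$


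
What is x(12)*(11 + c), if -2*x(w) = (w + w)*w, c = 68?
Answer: -11376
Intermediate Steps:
x(w) = -w² (x(w) = -(w + w)*w/2 = -2*w*w/2 = -w²)
x(12)*(11 + c) = (-1*12²)*(11 + 68) = -1*144*79 = -144*79 = -11376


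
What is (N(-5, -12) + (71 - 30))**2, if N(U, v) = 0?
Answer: 1681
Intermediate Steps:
(N(-5, -12) + (71 - 30))**2 = (0 + (71 - 30))**2 = (0 + 41)**2 = 41**2 = 1681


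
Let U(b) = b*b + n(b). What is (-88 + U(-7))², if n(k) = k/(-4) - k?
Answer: 14641/16 ≈ 915.06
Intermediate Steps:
n(k) = -5*k/4 (n(k) = k*(-¼) - k = -k/4 - k = -5*k/4)
U(b) = b² - 5*b/4 (U(b) = b*b - 5*b/4 = b² - 5*b/4)
(-88 + U(-7))² = (-88 + (¼)*(-7)*(-5 + 4*(-7)))² = (-88 + (¼)*(-7)*(-5 - 28))² = (-88 + (¼)*(-7)*(-33))² = (-88 + 231/4)² = (-121/4)² = 14641/16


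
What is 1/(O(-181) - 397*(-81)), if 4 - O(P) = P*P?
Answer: -1/600 ≈ -0.0016667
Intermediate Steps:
O(P) = 4 - P² (O(P) = 4 - P*P = 4 - P²)
1/(O(-181) - 397*(-81)) = 1/((4 - 1*(-181)²) - 397*(-81)) = 1/((4 - 1*32761) + 32157) = 1/((4 - 32761) + 32157) = 1/(-32757 + 32157) = 1/(-600) = -1/600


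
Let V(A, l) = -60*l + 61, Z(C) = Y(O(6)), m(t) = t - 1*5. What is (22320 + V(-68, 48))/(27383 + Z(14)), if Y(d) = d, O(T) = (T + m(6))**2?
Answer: 19501/27432 ≈ 0.71089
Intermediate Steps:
m(t) = -5 + t (m(t) = t - 5 = -5 + t)
O(T) = (1 + T)**2 (O(T) = (T + (-5 + 6))**2 = (T + 1)**2 = (1 + T)**2)
Z(C) = 49 (Z(C) = (1 + 6)**2 = 7**2 = 49)
V(A, l) = 61 - 60*l
(22320 + V(-68, 48))/(27383 + Z(14)) = (22320 + (61 - 60*48))/(27383 + 49) = (22320 + (61 - 2880))/27432 = (22320 - 2819)*(1/27432) = 19501*(1/27432) = 19501/27432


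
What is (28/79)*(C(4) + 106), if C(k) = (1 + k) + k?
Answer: 3220/79 ≈ 40.760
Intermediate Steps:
C(k) = 1 + 2*k
(28/79)*(C(4) + 106) = (28/79)*((1 + 2*4) + 106) = (28*(1/79))*((1 + 8) + 106) = 28*(9 + 106)/79 = (28/79)*115 = 3220/79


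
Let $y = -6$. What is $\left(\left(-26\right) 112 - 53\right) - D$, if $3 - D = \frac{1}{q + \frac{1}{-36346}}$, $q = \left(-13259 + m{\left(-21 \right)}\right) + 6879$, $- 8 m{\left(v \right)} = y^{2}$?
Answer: $- \frac{344363758565}{116025519} \approx -2968.0$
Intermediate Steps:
$m{\left(v \right)} = - \frac{9}{2}$ ($m{\left(v \right)} = - \frac{\left(-6\right)^{2}}{8} = \left(- \frac{1}{8}\right) 36 = - \frac{9}{2}$)
$q = - \frac{12769}{2}$ ($q = \left(-13259 - \frac{9}{2}\right) + 6879 = - \frac{26527}{2} + 6879 = - \frac{12769}{2} \approx -6384.5$)
$D = \frac{348094730}{116025519}$ ($D = 3 - \frac{1}{- \frac{12769}{2} + \frac{1}{-36346}} = 3 - \frac{1}{- \frac{12769}{2} - \frac{1}{36346}} = 3 - \frac{1}{- \frac{116025519}{18173}} = 3 - - \frac{18173}{116025519} = 3 + \frac{18173}{116025519} = \frac{348094730}{116025519} \approx 3.0002$)
$\left(\left(-26\right) 112 - 53\right) - D = \left(\left(-26\right) 112 - 53\right) - \frac{348094730}{116025519} = \left(-2912 - 53\right) - \frac{348094730}{116025519} = -2965 - \frac{348094730}{116025519} = - \frac{344363758565}{116025519}$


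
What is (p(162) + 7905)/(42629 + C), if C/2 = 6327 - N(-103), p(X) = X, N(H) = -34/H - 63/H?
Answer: 276967/1897985 ≈ 0.14593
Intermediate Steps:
N(H) = -97/H
C = 1303168/103 (C = 2*(6327 - (-97)/(-103)) = 2*(6327 - (-97)*(-1)/103) = 2*(6327 - 1*97/103) = 2*(6327 - 97/103) = 2*(651584/103) = 1303168/103 ≈ 12652.)
(p(162) + 7905)/(42629 + C) = (162 + 7905)/(42629 + 1303168/103) = 8067/(5693955/103) = 8067*(103/5693955) = 276967/1897985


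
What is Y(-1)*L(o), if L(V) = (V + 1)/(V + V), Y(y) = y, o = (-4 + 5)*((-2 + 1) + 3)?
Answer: -3/4 ≈ -0.75000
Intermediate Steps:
o = 2 (o = 1*(-1 + 3) = 1*2 = 2)
L(V) = (1 + V)/(2*V) (L(V) = (1 + V)/((2*V)) = (1 + V)*(1/(2*V)) = (1 + V)/(2*V))
Y(-1)*L(o) = -(1 + 2)/(2*2) = -3/(2*2) = -1*3/4 = -3/4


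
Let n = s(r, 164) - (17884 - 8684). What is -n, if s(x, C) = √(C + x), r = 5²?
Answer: 9200 - 3*√21 ≈ 9186.3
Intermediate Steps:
r = 25
n = -9200 + 3*√21 (n = √(164 + 25) - (17884 - 8684) = √189 - 1*9200 = 3*√21 - 9200 = -9200 + 3*√21 ≈ -9186.3)
-n = -(-9200 + 3*√21) = 9200 - 3*√21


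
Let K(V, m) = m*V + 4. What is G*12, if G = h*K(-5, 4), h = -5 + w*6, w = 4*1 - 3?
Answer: -192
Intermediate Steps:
w = 1 (w = 4 - 3 = 1)
h = 1 (h = -5 + 1*6 = -5 + 6 = 1)
K(V, m) = 4 + V*m (K(V, m) = V*m + 4 = 4 + V*m)
G = -16 (G = 1*(4 - 5*4) = 1*(4 - 20) = 1*(-16) = -16)
G*12 = -16*12 = -192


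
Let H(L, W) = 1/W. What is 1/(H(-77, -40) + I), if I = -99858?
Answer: -40/3994321 ≈ -1.0014e-5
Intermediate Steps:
1/(H(-77, -40) + I) = 1/(1/(-40) - 99858) = 1/(-1/40 - 99858) = 1/(-3994321/40) = -40/3994321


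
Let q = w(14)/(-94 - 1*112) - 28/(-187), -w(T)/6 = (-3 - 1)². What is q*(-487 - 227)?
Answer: -498120/1133 ≈ -439.65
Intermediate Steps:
w(T) = -96 (w(T) = -6*(-3 - 1)² = -6*(-4)² = -6*16 = -96)
q = 11860/19261 (q = -96/(-94 - 1*112) - 28/(-187) = -96/(-94 - 112) - 28*(-1/187) = -96/(-206) + 28/187 = -96*(-1/206) + 28/187 = 48/103 + 28/187 = 11860/19261 ≈ 0.61575)
q*(-487 - 227) = 11860*(-487 - 227)/19261 = (11860/19261)*(-714) = -498120/1133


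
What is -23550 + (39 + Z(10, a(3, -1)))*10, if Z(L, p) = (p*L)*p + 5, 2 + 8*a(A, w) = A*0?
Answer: -92415/4 ≈ -23104.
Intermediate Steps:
a(A, w) = -¼ (a(A, w) = -¼ + (A*0)/8 = -¼ + (⅛)*0 = -¼ + 0 = -¼)
Z(L, p) = 5 + L*p² (Z(L, p) = (L*p)*p + 5 = L*p² + 5 = 5 + L*p²)
-23550 + (39 + Z(10, a(3, -1)))*10 = -23550 + (39 + (5 + 10*(-¼)²))*10 = -23550 + (39 + (5 + 10*(1/16)))*10 = -23550 + (39 + (5 + 5/8))*10 = -23550 + (39 + 45/8)*10 = -23550 + (357/8)*10 = -23550 + 1785/4 = -92415/4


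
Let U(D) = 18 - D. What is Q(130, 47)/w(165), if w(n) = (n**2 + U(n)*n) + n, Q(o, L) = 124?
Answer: 124/3135 ≈ 0.039553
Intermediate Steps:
w(n) = n + n**2 + n*(18 - n) (w(n) = (n**2 + (18 - n)*n) + n = (n**2 + n*(18 - n)) + n = n + n**2 + n*(18 - n))
Q(130, 47)/w(165) = 124/((19*165)) = 124/3135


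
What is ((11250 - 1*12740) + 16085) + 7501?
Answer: 22096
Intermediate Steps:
((11250 - 1*12740) + 16085) + 7501 = ((11250 - 12740) + 16085) + 7501 = (-1490 + 16085) + 7501 = 14595 + 7501 = 22096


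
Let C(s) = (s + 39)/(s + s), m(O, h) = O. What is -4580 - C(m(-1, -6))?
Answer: -4561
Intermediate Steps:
C(s) = (39 + s)/(2*s) (C(s) = (39 + s)/((2*s)) = (39 + s)*(1/(2*s)) = (39 + s)/(2*s))
-4580 - C(m(-1, -6)) = -4580 - (39 - 1)/(2*(-1)) = -4580 - (-1)*38/2 = -4580 - 1*(-19) = -4580 + 19 = -4561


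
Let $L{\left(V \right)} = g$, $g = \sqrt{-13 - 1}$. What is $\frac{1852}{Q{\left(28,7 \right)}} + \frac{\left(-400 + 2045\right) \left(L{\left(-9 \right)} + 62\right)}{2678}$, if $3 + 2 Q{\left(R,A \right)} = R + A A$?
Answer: $\frac{4366643}{49543} + \frac{1645 i \sqrt{14}}{2678} \approx 88.138 + 2.2984 i$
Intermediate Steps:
$g = i \sqrt{14}$ ($g = \sqrt{-14} = i \sqrt{14} \approx 3.7417 i$)
$L{\left(V \right)} = i \sqrt{14}$
$Q{\left(R,A \right)} = - \frac{3}{2} + \frac{R}{2} + \frac{A^{2}}{2}$ ($Q{\left(R,A \right)} = - \frac{3}{2} + \frac{R + A A}{2} = - \frac{3}{2} + \frac{R + A^{2}}{2} = - \frac{3}{2} + \left(\frac{R}{2} + \frac{A^{2}}{2}\right) = - \frac{3}{2} + \frac{R}{2} + \frac{A^{2}}{2}$)
$\frac{1852}{Q{\left(28,7 \right)}} + \frac{\left(-400 + 2045\right) \left(L{\left(-9 \right)} + 62\right)}{2678} = \frac{1852}{- \frac{3}{2} + \frac{1}{2} \cdot 28 + \frac{7^{2}}{2}} + \frac{\left(-400 + 2045\right) \left(i \sqrt{14} + 62\right)}{2678} = \frac{1852}{- \frac{3}{2} + 14 + \frac{1}{2} \cdot 49} + 1645 \left(62 + i \sqrt{14}\right) \frac{1}{2678} = \frac{1852}{- \frac{3}{2} + 14 + \frac{49}{2}} + \left(101990 + 1645 i \sqrt{14}\right) \frac{1}{2678} = \frac{1852}{37} + \left(\frac{50995}{1339} + \frac{1645 i \sqrt{14}}{2678}\right) = \frac{4366643}{49543} + \frac{1645 i \sqrt{14}}{2678}$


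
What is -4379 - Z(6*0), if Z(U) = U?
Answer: -4379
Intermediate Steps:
-4379 - Z(6*0) = -4379 - 6*0 = -4379 - 1*0 = -4379 + 0 = -4379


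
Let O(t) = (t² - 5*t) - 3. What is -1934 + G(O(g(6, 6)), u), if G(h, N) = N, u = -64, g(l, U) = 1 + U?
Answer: -1998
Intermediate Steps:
O(t) = -3 + t² - 5*t
-1934 + G(O(g(6, 6)), u) = -1934 - 64 = -1998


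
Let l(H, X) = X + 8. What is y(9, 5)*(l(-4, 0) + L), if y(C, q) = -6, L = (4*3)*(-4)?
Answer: 240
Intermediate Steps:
l(H, X) = 8 + X
L = -48 (L = 12*(-4) = -48)
y(9, 5)*(l(-4, 0) + L) = -6*((8 + 0) - 48) = -6*(8 - 48) = -6*(-40) = 240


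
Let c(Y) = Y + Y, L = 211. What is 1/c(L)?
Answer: 1/422 ≈ 0.0023697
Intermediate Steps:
c(Y) = 2*Y
1/c(L) = 1/(2*211) = 1/422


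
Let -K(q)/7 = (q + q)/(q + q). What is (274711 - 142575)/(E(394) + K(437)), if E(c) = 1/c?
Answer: -52061584/2757 ≈ -18883.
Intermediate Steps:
K(q) = -7 (K(q) = -7*(q + q)/(q + q) = -7*2*q/(2*q) = -7*2*q*1/(2*q) = -7*1 = -7)
(274711 - 142575)/(E(394) + K(437)) = (274711 - 142575)/(1/394 - 7) = 132136/(1/394 - 7) = 132136/(-2757/394) = 132136*(-394/2757) = -52061584/2757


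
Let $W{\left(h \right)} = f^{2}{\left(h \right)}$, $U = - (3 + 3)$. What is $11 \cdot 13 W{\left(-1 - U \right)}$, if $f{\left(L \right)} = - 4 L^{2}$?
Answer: $1430000$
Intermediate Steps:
$U = -6$ ($U = \left(-1\right) 6 = -6$)
$W{\left(h \right)} = 16 h^{4}$ ($W{\left(h \right)} = \left(- 4 h^{2}\right)^{2} = 16 h^{4}$)
$11 \cdot 13 W{\left(-1 - U \right)} = 11 \cdot 13 \cdot 16 \left(-1 - -6\right)^{4} = 143 \cdot 16 \left(-1 + 6\right)^{4} = 143 \cdot 16 \cdot 5^{4} = 143 \cdot 16 \cdot 625 = 143 \cdot 10000 = 1430000$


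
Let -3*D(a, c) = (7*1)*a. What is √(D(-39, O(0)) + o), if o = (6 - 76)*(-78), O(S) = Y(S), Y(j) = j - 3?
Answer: √5551 ≈ 74.505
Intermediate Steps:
Y(j) = -3 + j
O(S) = -3 + S
D(a, c) = -7*a/3 (D(a, c) = -7*1*a/3 = -7*a/3)
o = 5460 (o = -70*(-78) = 5460)
√(D(-39, O(0)) + o) = √(-7/3*(-39) + 5460) = √(91 + 5460) = √5551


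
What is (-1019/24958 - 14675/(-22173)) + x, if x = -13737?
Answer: -7601626059595/553393734 ≈ -13736.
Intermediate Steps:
(-1019/24958 - 14675/(-22173)) + x = (-1019/24958 - 14675/(-22173)) - 13737 = (-1019*1/24958 - 14675*(-1/22173)) - 13737 = (-1019/24958 + 14675/22173) - 13737 = 343664363/553393734 - 13737 = -7601626059595/553393734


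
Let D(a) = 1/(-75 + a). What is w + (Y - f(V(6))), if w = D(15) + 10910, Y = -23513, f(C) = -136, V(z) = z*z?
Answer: -748021/60 ≈ -12467.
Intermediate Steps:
V(z) = z²
w = 654599/60 (w = 1/(-75 + 15) + 10910 = 1/(-60) + 10910 = -1/60 + 10910 = 654599/60 ≈ 10910.)
w + (Y - f(V(6))) = 654599/60 + (-23513 - 1*(-136)) = 654599/60 + (-23513 + 136) = 654599/60 - 23377 = -748021/60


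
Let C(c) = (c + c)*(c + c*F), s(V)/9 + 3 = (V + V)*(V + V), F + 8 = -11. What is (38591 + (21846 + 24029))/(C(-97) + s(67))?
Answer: -84466/177147 ≈ -0.47681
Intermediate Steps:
F = -19 (F = -8 - 11 = -19)
s(V) = -27 + 36*V² (s(V) = -27 + 9*((V + V)*(V + V)) = -27 + 9*((2*V)*(2*V)) = -27 + 9*(4*V²) = -27 + 36*V²)
C(c) = -36*c² (C(c) = (c + c)*(c + c*(-19)) = (2*c)*(c - 19*c) = (2*c)*(-18*c) = -36*c²)
(38591 + (21846 + 24029))/(C(-97) + s(67)) = (38591 + (21846 + 24029))/(-36*(-97)² + (-27 + 36*67²)) = (38591 + 45875)/(-36*9409 + (-27 + 36*4489)) = 84466/(-338724 + (-27 + 161604)) = 84466/(-338724 + 161577) = 84466/(-177147) = 84466*(-1/177147) = -84466/177147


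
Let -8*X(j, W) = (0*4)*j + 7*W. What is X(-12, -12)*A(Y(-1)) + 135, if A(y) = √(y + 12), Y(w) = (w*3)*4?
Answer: 135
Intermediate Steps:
Y(w) = 12*w (Y(w) = (3*w)*4 = 12*w)
X(j, W) = -7*W/8 (X(j, W) = -((0*4)*j + 7*W)/8 = -(0*j + 7*W)/8 = -(0 + 7*W)/8 = -7*W/8)
A(y) = √(12 + y)
X(-12, -12)*A(Y(-1)) + 135 = (-7/8*(-12))*√(12 + 12*(-1)) + 135 = 21*√(12 - 12)/2 + 135 = 21*√0/2 + 135 = (21/2)*0 + 135 = 0 + 135 = 135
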